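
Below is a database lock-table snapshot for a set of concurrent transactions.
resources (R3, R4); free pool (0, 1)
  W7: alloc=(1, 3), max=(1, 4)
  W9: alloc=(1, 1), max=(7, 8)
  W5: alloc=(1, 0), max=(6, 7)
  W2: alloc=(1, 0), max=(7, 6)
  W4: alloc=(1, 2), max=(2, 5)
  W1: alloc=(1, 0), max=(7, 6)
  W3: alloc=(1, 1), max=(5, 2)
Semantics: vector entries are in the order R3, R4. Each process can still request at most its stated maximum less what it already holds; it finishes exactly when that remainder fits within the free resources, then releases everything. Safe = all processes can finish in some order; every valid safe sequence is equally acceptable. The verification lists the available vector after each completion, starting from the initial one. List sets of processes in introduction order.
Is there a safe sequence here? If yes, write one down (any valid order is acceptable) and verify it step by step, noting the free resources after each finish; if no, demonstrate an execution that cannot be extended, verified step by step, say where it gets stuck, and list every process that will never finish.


The state is UNSAFE.
Key observation: once W7, W4 finish, the pool peaks at (2, 6) — and every remaining process still needs more R3 than that.
The run W7, W4 cannot be extended any further. Step-by-step check:
  pool = (0, 1)
  run W7 (needs (0, 1), free (0, 1)); after release of (1, 3) the pool is (1, 4)
  run W4 (needs (1, 3), free (1, 4)); after release of (1, 2) the pool is (2, 6)
  W9 still needs (6, 7) but only (2, 6) is free — short on R3 and R4
  W5 still needs (5, 7) but only (2, 6) is free — short on R3 and R4
  W2 still needs (6, 6) but only (2, 6) is free — short on R3
  W1 still needs (6, 6) but only (2, 6) is free — short on R3
  W3 still needs (4, 1) but only (2, 6) is free — short on R3
Processes that can never finish: W9, W5, W2, W1 and W3.


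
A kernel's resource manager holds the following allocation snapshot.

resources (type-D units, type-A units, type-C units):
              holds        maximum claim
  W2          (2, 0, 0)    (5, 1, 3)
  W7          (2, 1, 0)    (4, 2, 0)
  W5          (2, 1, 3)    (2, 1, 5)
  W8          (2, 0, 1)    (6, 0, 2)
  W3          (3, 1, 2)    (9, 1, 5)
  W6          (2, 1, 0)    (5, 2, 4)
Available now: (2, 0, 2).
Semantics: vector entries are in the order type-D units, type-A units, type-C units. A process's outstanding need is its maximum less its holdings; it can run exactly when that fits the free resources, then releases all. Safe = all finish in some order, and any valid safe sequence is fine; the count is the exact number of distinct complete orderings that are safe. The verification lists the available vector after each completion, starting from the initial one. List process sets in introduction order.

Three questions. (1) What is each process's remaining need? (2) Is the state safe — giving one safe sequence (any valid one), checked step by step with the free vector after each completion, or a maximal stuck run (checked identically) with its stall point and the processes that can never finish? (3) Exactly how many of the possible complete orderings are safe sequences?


(1) Outstanding need per process (order type-D units, type-A units, type-C units):
  W2: (3, 1, 3)
  W7: (2, 1, 0)
  W5: (0, 0, 2)
  W8: (4, 0, 1)
  W3: (6, 0, 3)
  W6: (3, 1, 4)
(2) SAFE — a valid safe sequence is W5, W8, W2, W7, W3, W6.
Key observation: the order's first zero-slack moment is W5 ((0, 0, 2) needed, (2, 0, 2) free — a requested resource with nothing to spare).
Walking it through:
  pool = (2, 0, 2)
  run W5 (needs (0, 0, 2), free (2, 0, 2)); after release of (2, 1, 3) the pool is (4, 1, 5)
  run W8 (needs (4, 0, 1), free (4, 1, 5)); after release of (2, 0, 1) the pool is (6, 1, 6)
  run W2 (needs (3, 1, 3), free (6, 1, 6)); after release of (2, 0, 0) the pool is (8, 1, 6)
  run W7 (needs (2, 1, 0), free (8, 1, 6)); after release of (2, 1, 0) the pool is (10, 2, 6)
  run W3 (needs (6, 0, 3), free (10, 2, 6)); after release of (3, 1, 2) the pool is (13, 3, 8)
  run W6 (needs (3, 1, 4), free (13, 3, 8)); after release of (2, 1, 0) the pool is (15, 4, 8)
(3) Precisely 96 of the possible complete orderings are safe sequences.


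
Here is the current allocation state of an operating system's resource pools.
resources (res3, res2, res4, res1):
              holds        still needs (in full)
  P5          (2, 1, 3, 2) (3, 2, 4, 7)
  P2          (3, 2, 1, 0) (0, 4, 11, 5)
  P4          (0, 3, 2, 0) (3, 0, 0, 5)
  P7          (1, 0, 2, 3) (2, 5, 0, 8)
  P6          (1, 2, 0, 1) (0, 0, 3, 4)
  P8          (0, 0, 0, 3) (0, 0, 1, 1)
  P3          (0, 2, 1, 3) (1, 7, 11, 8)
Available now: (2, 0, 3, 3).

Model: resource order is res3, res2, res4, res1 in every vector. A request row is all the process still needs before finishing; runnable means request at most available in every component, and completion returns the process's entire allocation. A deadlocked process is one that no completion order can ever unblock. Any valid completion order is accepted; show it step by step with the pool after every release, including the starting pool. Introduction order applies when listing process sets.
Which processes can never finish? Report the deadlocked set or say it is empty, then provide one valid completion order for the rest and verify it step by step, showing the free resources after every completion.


The deadlocked set is P2 and P3.
Key observation: the wall is res4: completing P8, P6, P4, P5, P7 brings the pool only to (6, 6, 10, 12), and all the rest need more.
The rest can finish in the order P8, P6, P4, P5, P7. Verifying each step:
  pool = (2, 0, 3, 3)
  P8: need (0, 0, 1, 1) fits (2, 0, 3, 3); releases (0, 0, 0, 3), pool now (2, 0, 3, 6)
  P6: need (0, 0, 3, 4) fits (2, 0, 3, 6); releases (1, 2, 0, 1), pool now (3, 2, 3, 7)
  P4: need (3, 0, 0, 5) fits (3, 2, 3, 7); releases (0, 3, 2, 0), pool now (3, 5, 5, 7)
  P5: need (3, 2, 4, 7) fits (3, 5, 5, 7); releases (2, 1, 3, 2), pool now (5, 6, 8, 9)
  P7: need (2, 5, 0, 8) fits (5, 6, 8, 9); releases (1, 0, 2, 3), pool now (6, 6, 10, 12)
The blocked processes can never fit:
  blocked: P2 wants (0, 4, 11, 5), pool (6, 6, 10, 12) — not enough res4
  blocked: P3 wants (1, 7, 11, 8), pool (6, 6, 10, 12) — not enough res2 and res4


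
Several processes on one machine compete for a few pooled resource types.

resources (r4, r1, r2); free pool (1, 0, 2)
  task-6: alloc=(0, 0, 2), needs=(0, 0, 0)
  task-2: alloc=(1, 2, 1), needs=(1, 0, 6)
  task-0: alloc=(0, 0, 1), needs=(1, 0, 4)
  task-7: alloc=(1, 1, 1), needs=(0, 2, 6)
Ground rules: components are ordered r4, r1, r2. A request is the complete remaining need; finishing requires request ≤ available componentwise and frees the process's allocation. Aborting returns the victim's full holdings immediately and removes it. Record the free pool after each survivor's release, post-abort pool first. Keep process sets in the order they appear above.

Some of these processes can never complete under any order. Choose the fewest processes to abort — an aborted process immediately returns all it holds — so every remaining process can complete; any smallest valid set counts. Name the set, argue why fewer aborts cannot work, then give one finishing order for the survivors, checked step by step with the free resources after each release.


Abort task-7.
Key observation: task-2 could never have finished before the abort; with (1, 1, 1) returned by task-7, it fits at step 3.
No smaller set exists: with zero aborts the deadlock remains.
Survivors finish in the order: task-6, task-0, task-2. Check, step by step (pool after the aborts first):
  pool = (2, 1, 3)
  run task-6 (needs (0, 0, 0), free (2, 1, 3)); after release of (0, 0, 2) the pool is (2, 1, 5)
  run task-0 (needs (1, 0, 4), free (2, 1, 5)); after release of (0, 0, 1) the pool is (2, 1, 6)
  run task-2 (needs (1, 0, 6), free (2, 1, 6)); after release of (1, 2, 1) the pool is (3, 3, 7)


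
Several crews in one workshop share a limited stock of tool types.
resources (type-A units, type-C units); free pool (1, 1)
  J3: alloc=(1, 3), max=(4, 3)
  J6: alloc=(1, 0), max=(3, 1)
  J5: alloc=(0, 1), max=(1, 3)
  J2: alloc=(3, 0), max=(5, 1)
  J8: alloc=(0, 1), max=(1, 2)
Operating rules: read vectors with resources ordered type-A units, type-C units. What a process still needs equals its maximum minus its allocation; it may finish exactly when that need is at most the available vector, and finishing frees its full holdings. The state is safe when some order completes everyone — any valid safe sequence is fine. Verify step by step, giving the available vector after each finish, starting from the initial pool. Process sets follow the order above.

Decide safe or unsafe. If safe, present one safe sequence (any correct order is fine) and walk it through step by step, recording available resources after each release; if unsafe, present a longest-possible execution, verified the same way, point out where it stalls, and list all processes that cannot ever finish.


UNSAFE — no complete ordering exists.
Key observation: J8, J5 can finish, but then (1, 3) is all there is, and the blocked group's type-A units demands exceed it.
Going as far as possible: J8, J5; after that, nothing fits. Walking it through:
  pool = (1, 1)
  J8: need (1, 1) fits (1, 1); releases (0, 1), pool now (1, 2)
  J5: need (1, 2) fits (1, 2); releases (0, 1), pool now (1, 3)
  J3 still needs (3, 0) but only (1, 3) is free — short on type-A units
  J6 still needs (2, 1) but only (1, 3) is free — short on type-A units
  J2 still needs (2, 1) but only (1, 3) is free — short on type-A units
Never able to finish: J3, J6 and J2.


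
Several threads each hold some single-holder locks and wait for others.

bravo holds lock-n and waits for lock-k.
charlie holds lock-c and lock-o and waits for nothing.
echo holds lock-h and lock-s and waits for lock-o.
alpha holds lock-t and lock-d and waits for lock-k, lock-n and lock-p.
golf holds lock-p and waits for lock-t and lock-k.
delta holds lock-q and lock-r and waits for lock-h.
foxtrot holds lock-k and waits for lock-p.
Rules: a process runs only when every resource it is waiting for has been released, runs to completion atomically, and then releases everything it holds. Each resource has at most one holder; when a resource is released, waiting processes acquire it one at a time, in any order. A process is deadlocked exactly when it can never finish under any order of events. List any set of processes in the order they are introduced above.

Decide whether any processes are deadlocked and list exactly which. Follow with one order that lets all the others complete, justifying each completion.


Deadlocked: bravo, alpha, golf and foxtrot.
Key observation: bravo -> foxtrot -> golf -> alpha -> bravo is a circular wait — nothing in it can go first; no other process is dragged down with it.
A valid finishing order for the others: charlie, echo, delta.
Verifying each step:
  charlie: no waits; runs immediately, freeing lock-c and lock-o
  run echo (all its waits — lock-o — are resolved); releases lock-h and lock-s
  run delta (all its waits — lock-h — are resolved); releases lock-q and lock-r


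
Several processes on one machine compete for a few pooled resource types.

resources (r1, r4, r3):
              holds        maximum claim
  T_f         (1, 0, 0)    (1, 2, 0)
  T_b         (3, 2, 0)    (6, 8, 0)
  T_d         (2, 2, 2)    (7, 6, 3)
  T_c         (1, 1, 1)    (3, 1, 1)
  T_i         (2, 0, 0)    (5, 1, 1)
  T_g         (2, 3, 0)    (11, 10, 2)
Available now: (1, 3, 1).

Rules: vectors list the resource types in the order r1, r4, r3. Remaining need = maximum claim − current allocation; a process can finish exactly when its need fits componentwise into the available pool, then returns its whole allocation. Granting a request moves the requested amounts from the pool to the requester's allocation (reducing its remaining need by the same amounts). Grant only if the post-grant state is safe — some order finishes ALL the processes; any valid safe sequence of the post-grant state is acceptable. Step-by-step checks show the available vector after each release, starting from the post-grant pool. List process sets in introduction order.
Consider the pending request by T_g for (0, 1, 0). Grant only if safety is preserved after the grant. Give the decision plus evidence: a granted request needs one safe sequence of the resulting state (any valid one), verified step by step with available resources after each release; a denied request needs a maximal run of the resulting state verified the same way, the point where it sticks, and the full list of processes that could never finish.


DENY. Granting would leave the state unsafe.
Key observation: the wall is r4: completing T_f, T_c, T_i brings the pool only to (5, 3, 2), and all the rest need more.
On the post-grant state, T_f, T_c, T_i is a maximal run — nothing extends it. Step-by-step check:
  pool = (1, 2, 1)
  T_f: need (0, 2, 0) fits (1, 2, 1); releases (1, 0, 0), pool now (2, 2, 1)
  T_c: need (2, 0, 0) fits (2, 2, 1); releases (1, 1, 1), pool now (3, 3, 2)
  T_i: need (3, 1, 1) fits (3, 3, 2); releases (2, 0, 0), pool now (5, 3, 2)
  T_b cannot run: need (3, 6, 0) vs free (5, 3, 2) (insufficient r4)
  T_d cannot run: need (5, 4, 1) vs free (5, 3, 2) (insufficient r4)
  T_g cannot run: need (9, 6, 2) vs free (5, 3, 2) (insufficient r1 and r4)
Had the request been granted, T_b, T_d and T_g could never finish.


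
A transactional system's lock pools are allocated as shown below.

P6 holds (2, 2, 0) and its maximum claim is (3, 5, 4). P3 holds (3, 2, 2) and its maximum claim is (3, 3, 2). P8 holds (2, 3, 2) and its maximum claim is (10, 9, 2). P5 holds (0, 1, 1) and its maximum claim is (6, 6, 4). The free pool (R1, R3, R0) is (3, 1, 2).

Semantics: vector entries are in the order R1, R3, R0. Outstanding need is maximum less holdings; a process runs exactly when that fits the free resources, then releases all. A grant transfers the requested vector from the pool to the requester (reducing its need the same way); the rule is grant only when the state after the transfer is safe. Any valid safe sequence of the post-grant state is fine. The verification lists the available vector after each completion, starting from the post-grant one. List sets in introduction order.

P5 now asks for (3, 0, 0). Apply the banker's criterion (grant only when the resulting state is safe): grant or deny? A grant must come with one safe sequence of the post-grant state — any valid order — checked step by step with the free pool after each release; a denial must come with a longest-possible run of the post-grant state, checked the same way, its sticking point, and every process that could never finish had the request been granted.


GRANT. The post-grant state is safe; one safe sequence: P3, P6, P5, P8.
Key observation: the grant leaves (0, 1, 2) free — enough for P3, whose release restarts the cascade.
Step-by-step check of the post-grant state:
  pool = (0, 1, 2)
  P3: need (0, 1, 0) fits (0, 1, 2); releases (3, 2, 2), pool now (3, 3, 4)
  P6: need (1, 3, 4) fits (3, 3, 4); releases (2, 2, 0), pool now (5, 5, 4)
  P5: need (3, 5, 3) fits (5, 5, 4); releases (3, 1, 1), pool now (8, 6, 5)
  P8: need (8, 6, 0) fits (8, 6, 5); releases (2, 3, 2), pool now (10, 9, 7)


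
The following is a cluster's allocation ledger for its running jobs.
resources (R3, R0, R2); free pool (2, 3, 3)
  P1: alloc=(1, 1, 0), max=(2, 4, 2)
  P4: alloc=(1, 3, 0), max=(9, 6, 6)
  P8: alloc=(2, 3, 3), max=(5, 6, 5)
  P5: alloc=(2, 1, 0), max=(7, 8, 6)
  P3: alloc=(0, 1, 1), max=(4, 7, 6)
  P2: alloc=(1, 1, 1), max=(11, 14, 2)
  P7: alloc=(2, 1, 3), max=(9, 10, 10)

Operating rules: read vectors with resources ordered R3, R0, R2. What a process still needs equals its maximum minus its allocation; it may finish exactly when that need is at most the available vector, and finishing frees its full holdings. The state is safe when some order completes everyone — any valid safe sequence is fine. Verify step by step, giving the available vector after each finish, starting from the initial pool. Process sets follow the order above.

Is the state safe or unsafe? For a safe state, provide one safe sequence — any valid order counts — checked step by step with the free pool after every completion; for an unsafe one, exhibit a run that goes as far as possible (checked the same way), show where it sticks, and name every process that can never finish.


The state is SAFE; one workable sequence: P1, P8, P3, P5, P7, P4, P2.
Key observation: reading the order forward, P1 is the first process whose need (1, 3, 2) meets the free pool (2, 3, 3) exactly on a resource it requests.
Check, step by step:
  pool = (2, 3, 3)
  P1 needs (1, 3, 2) <= (2, 3, 3) -> finishes; pool += (1, 1, 0) = (3, 4, 3)
  P8 needs (3, 3, 2) <= (3, 4, 3) -> finishes; pool += (2, 3, 3) = (5, 7, 6)
  P3 needs (4, 6, 5) <= (5, 7, 6) -> finishes; pool += (0, 1, 1) = (5, 8, 7)
  P5 needs (5, 7, 6) <= (5, 8, 7) -> finishes; pool += (2, 1, 0) = (7, 9, 7)
  P7 needs (7, 9, 7) <= (7, 9, 7) -> finishes; pool += (2, 1, 3) = (9, 10, 10)
  P4 needs (8, 3, 6) <= (9, 10, 10) -> finishes; pool += (1, 3, 0) = (10, 13, 10)
  P2 needs (10, 13, 1) <= (10, 13, 10) -> finishes; pool += (1, 1, 1) = (11, 14, 11)


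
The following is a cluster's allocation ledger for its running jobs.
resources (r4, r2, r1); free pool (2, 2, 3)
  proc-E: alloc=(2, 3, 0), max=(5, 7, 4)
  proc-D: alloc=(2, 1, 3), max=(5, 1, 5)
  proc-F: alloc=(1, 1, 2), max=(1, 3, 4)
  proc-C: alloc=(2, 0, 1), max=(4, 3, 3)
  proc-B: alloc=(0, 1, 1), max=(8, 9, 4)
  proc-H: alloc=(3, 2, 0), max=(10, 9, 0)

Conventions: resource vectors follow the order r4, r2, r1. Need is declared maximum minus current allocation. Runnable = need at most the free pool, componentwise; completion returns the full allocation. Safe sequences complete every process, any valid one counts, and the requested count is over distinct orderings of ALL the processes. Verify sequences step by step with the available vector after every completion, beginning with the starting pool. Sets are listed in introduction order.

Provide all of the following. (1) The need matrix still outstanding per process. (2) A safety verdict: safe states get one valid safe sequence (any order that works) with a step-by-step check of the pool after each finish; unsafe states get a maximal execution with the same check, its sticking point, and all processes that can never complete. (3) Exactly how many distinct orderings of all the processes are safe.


(1) Outstanding need per process (order r4, r2, r1):
  proc-E: (3, 4, 4)
  proc-D: (3, 0, 2)
  proc-F: (0, 2, 2)
  proc-C: (2, 3, 2)
  proc-B: (8, 8, 3)
  proc-H: (7, 7, 0)
(2) The state is SAFE; one workable sequence: proc-F, proc-D, proc-E, proc-H, proc-C, proc-B.
Key observation: at proc-F the run first touches a limit — (0, 2, 2) against (2, 2, 3), exact on a resource it actually requests.
Verifying each step:
  pool = (2, 2, 3)
  run proc-F (needs (0, 2, 2), free (2, 2, 3)); after release of (1, 1, 2) the pool is (3, 3, 5)
  run proc-D (needs (3, 0, 2), free (3, 3, 5)); after release of (2, 1, 3) the pool is (5, 4, 8)
  run proc-E (needs (3, 4, 4), free (5, 4, 8)); after release of (2, 3, 0) the pool is (7, 7, 8)
  run proc-H (needs (7, 7, 0), free (7, 7, 8)); after release of (3, 2, 0) the pool is (10, 9, 8)
  run proc-C (needs (2, 3, 2), free (10, 9, 8)); after release of (2, 0, 1) the pool is (12, 9, 9)
  run proc-B (needs (8, 8, 3), free (12, 9, 9)); after release of (0, 1, 1) the pool is (12, 10, 10)
(3) Exactly 5 of the possible complete orderings are safe sequences.


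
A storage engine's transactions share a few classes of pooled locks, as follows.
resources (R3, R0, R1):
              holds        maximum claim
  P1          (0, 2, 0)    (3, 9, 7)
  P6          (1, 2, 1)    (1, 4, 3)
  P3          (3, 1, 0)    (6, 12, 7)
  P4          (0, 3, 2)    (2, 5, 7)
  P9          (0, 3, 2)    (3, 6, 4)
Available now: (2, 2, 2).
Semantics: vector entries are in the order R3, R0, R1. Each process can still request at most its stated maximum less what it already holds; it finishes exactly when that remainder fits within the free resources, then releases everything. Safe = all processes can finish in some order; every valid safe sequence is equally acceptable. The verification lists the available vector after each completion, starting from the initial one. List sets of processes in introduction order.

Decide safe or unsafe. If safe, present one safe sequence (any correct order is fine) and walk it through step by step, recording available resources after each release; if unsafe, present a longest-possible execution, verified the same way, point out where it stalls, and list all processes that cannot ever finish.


SAFE — a valid safe sequence is P6, P9, P4, P1, P3.
Key observation: reading the order forward, P6 is the first process whose need (0, 2, 2) meets the free pool (2, 2, 2) exactly on a resource it requests.
Walking it through:
  pool = (2, 2, 2)
  P6 needs (0, 2, 2) <= (2, 2, 2) -> finishes; pool += (1, 2, 1) = (3, 4, 3)
  P9 needs (3, 3, 2) <= (3, 4, 3) -> finishes; pool += (0, 3, 2) = (3, 7, 5)
  P4 needs (2, 2, 5) <= (3, 7, 5) -> finishes; pool += (0, 3, 2) = (3, 10, 7)
  P1 needs (3, 7, 7) <= (3, 10, 7) -> finishes; pool += (0, 2, 0) = (3, 12, 7)
  P3 needs (3, 11, 7) <= (3, 12, 7) -> finishes; pool += (3, 1, 0) = (6, 13, 7)


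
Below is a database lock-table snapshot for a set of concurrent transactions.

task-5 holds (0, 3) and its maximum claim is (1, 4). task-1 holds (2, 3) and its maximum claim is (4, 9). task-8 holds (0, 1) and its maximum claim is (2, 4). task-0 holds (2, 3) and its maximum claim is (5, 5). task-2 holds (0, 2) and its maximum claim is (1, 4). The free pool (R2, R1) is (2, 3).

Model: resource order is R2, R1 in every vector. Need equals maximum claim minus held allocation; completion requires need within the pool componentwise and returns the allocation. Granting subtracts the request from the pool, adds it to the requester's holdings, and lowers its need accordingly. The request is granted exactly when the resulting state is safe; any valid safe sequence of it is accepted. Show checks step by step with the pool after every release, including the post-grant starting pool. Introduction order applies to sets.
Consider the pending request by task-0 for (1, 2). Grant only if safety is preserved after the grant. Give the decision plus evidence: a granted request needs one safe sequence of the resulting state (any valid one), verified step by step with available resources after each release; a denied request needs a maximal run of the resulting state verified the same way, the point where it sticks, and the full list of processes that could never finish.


DENY — the pretend-granted state is unsafe.
Key observation: the wall is R2: completing task-5, task-2 brings the pool only to (1, 6), and all the rest need more.
On the post-grant state, task-5, task-2 is a maximal run — nothing extends it. Step-by-step check:
  pool = (1, 1)
  task-5 needs (1, 1) <= (1, 1) -> finishes; pool += (0, 3) = (1, 4)
  task-2 needs (1, 2) <= (1, 4) -> finishes; pool += (0, 2) = (1, 6)
  task-1 still needs (2, 6) but only (1, 6) is free — short on R2
  task-8 still needs (2, 3) but only (1, 6) is free — short on R2
  task-0 still needs (2, 0) but only (1, 6) is free — short on R2
Post-grant, the permanently blocked set is task-1, task-8 and task-0.


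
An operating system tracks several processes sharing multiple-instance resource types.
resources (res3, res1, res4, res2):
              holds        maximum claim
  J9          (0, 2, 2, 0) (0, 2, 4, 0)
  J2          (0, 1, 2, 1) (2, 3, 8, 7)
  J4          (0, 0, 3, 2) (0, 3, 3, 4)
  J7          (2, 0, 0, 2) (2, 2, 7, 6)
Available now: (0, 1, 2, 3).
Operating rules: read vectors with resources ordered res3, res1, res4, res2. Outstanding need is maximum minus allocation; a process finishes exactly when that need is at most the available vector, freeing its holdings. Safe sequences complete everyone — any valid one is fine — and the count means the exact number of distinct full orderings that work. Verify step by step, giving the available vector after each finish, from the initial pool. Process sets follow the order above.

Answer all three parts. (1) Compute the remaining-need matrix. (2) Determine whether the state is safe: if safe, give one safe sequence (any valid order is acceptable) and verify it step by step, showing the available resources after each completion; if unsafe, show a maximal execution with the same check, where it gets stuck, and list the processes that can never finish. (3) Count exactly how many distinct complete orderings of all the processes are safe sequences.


(1) Remaining need (order res3, res1, res4, res2):
  J9: (0, 0, 2, 0)
  J2: (2, 2, 6, 6)
  J4: (0, 3, 0, 2)
  J7: (0, 2, 7, 4)
(2) SAFE — a valid safe sequence is J9, J4, J7, J2.
Key observation: reading the order forward, J9 is the first process whose need (0, 0, 2, 0) meets the free pool (0, 1, 2, 3) exactly on a resource it requests.
Check, step by step:
  pool = (0, 1, 2, 3)
  J9: need (0, 0, 2, 0) fits (0, 1, 2, 3); releases (0, 2, 2, 0), pool now (0, 3, 4, 3)
  J4: need (0, 3, 0, 2) fits (0, 3, 4, 3); releases (0, 0, 3, 2), pool now (0, 3, 7, 5)
  J7: need (0, 2, 7, 4) fits (0, 3, 7, 5); releases (2, 0, 0, 2), pool now (2, 3, 7, 7)
  J2: need (2, 2, 6, 6) fits (2, 3, 7, 7); releases (0, 1, 2, 1), pool now (2, 4, 9, 8)
(3) The exact count: 1 of the possible complete orderings is a safe sequence.


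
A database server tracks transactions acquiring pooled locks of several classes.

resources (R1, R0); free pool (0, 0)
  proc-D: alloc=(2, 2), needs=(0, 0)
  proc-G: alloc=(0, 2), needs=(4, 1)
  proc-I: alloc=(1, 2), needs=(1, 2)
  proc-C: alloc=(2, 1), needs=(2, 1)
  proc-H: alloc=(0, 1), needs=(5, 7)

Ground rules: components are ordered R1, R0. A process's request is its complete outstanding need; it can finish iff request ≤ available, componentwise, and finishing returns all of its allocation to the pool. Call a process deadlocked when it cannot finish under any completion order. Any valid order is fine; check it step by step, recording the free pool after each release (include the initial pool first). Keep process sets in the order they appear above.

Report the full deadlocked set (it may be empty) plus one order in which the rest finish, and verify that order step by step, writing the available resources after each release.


Nothing here is deadlocked.
Key observation: proc-D can run right away; the returned allocation unlocks the remaining processes in turn.
A valid finishing order for the others: proc-D, proc-C, proc-G, proc-I, proc-H. Step-by-step check:
  pool = (0, 0)
  proc-D: need (0, 0) fits (0, 0); releases (2, 2), pool now (2, 2)
  proc-C: need (2, 1) fits (2, 2); releases (2, 1), pool now (4, 3)
  proc-G: need (4, 1) fits (4, 3); releases (0, 2), pool now (4, 5)
  proc-I: need (1, 2) fits (4, 5); releases (1, 2), pool now (5, 7)
  proc-H: need (5, 7) fits (5, 7); releases (0, 1), pool now (5, 8)


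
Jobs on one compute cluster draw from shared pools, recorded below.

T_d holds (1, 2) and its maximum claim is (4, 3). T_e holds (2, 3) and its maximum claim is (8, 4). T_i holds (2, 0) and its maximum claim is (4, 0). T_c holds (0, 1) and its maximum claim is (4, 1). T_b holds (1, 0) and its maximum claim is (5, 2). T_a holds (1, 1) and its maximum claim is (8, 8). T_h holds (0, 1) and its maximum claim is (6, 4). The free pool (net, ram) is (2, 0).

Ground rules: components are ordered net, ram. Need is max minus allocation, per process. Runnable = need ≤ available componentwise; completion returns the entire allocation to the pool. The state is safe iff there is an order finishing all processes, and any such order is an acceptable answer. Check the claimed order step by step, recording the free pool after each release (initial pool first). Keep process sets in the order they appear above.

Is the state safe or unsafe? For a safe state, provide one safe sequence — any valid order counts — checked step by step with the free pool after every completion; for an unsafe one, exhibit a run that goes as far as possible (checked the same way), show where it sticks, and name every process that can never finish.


SAFE — a valid safe sequence is T_i, T_c, T_d, T_b, T_e, T_h, T_a.
Key observation: T_i marks the first exact bind of the order: its need (2, 0) fits the free (2, 0) with zero slack on a requested resource.
Walking it through:
  pool = (2, 0)
  run T_i (needs (2, 0), free (2, 0)); after release of (2, 0) the pool is (4, 0)
  run T_c (needs (4, 0), free (4, 0)); after release of (0, 1) the pool is (4, 1)
  run T_d (needs (3, 1), free (4, 1)); after release of (1, 2) the pool is (5, 3)
  run T_b (needs (4, 2), free (5, 3)); after release of (1, 0) the pool is (6, 3)
  run T_e (needs (6, 1), free (6, 3)); after release of (2, 3) the pool is (8, 6)
  run T_h (needs (6, 3), free (8, 6)); after release of (0, 1) the pool is (8, 7)
  run T_a (needs (7, 7), free (8, 7)); after release of (1, 1) the pool is (9, 8)


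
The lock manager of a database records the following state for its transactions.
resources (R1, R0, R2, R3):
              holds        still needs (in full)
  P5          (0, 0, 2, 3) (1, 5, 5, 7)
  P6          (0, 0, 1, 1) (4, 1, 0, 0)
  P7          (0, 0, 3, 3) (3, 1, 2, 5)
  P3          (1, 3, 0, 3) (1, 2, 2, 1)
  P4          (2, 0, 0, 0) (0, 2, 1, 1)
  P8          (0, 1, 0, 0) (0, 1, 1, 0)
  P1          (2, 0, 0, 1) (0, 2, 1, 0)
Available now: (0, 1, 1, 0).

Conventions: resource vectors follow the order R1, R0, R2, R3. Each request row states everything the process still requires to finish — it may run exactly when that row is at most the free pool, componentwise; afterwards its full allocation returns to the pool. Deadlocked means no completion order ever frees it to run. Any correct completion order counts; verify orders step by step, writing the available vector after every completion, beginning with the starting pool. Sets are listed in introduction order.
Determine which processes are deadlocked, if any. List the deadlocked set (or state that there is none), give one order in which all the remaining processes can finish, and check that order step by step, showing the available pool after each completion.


No process is deadlocked.
Key observation: there is always a runnable process — P8 first — so the state unwinds completely.
A valid finishing order for the others: P8, P1, P4, P6, P3, P7, P5. Walking it through:
  pool = (0, 1, 1, 0)
  P8 needs (0, 1, 1, 0) <= (0, 1, 1, 0) -> finishes; pool += (0, 1, 0, 0) = (0, 2, 1, 0)
  P1 needs (0, 2, 1, 0) <= (0, 2, 1, 0) -> finishes; pool += (2, 0, 0, 1) = (2, 2, 1, 1)
  P4 needs (0, 2, 1, 1) <= (2, 2, 1, 1) -> finishes; pool += (2, 0, 0, 0) = (4, 2, 1, 1)
  P6 needs (4, 1, 0, 0) <= (4, 2, 1, 1) -> finishes; pool += (0, 0, 1, 1) = (4, 2, 2, 2)
  P3 needs (1, 2, 2, 1) <= (4, 2, 2, 2) -> finishes; pool += (1, 3, 0, 3) = (5, 5, 2, 5)
  P7 needs (3, 1, 2, 5) <= (5, 5, 2, 5) -> finishes; pool += (0, 0, 3, 3) = (5, 5, 5, 8)
  P5 needs (1, 5, 5, 7) <= (5, 5, 5, 8) -> finishes; pool += (0, 0, 2, 3) = (5, 5, 7, 11)


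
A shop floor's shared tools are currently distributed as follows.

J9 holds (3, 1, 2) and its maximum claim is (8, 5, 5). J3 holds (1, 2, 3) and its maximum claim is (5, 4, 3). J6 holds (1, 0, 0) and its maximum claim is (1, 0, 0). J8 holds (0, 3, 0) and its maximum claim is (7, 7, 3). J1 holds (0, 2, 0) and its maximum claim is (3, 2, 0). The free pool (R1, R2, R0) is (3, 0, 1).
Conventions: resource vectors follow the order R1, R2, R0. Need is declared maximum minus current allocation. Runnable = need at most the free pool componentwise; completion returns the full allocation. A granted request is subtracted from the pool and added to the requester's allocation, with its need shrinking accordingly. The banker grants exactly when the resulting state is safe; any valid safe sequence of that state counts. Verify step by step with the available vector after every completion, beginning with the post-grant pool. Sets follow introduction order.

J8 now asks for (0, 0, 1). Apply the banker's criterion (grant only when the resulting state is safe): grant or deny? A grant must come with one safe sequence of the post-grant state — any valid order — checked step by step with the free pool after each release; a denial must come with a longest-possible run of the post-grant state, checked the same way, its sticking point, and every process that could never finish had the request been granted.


GRANT — the state after the grant stays safe, e.g. via J1, J6, J3, J9, J8.
Key observation: the transfer keeps a workable pool ((3, 0, 0)); J1 starts the safe sequence.
Step-by-step check of the post-grant state:
  pool = (3, 0, 0)
  J1: need (3, 0, 0) fits (3, 0, 0); releases (0, 2, 0), pool now (3, 2, 0)
  J6: need (0, 0, 0) fits (3, 2, 0); releases (1, 0, 0), pool now (4, 2, 0)
  J3: need (4, 2, 0) fits (4, 2, 0); releases (1, 2, 3), pool now (5, 4, 3)
  J9: need (5, 4, 3) fits (5, 4, 3); releases (3, 1, 2), pool now (8, 5, 5)
  J8: need (7, 4, 2) fits (8, 5, 5); releases (0, 3, 1), pool now (8, 8, 6)


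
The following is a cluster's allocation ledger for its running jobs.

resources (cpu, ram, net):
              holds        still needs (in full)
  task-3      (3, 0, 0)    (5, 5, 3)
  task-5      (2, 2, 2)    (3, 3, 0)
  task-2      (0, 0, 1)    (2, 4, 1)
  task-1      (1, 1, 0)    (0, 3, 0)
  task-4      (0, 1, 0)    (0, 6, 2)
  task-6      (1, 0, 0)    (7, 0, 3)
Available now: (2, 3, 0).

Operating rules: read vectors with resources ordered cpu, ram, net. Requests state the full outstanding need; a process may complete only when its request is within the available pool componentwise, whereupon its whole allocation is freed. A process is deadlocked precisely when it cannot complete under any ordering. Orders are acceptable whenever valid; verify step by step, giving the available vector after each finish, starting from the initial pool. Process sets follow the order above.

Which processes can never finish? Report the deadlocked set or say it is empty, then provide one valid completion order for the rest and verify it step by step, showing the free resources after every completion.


Nothing here is deadlocked.
Key observation: starting with task-1, each completion frees enough for the next — no one is permanently blocked.
The rest can finish in the order task-1, task-5, task-4, task-2, task-3, task-6. Step-by-step check:
  pool = (2, 3, 0)
  run task-1 (needs (0, 3, 0), free (2, 3, 0)); after release of (1, 1, 0) the pool is (3, 4, 0)
  run task-5 (needs (3, 3, 0), free (3, 4, 0)); after release of (2, 2, 2) the pool is (5, 6, 2)
  run task-4 (needs (0, 6, 2), free (5, 6, 2)); after release of (0, 1, 0) the pool is (5, 7, 2)
  run task-2 (needs (2, 4, 1), free (5, 7, 2)); after release of (0, 0, 1) the pool is (5, 7, 3)
  run task-3 (needs (5, 5, 3), free (5, 7, 3)); after release of (3, 0, 0) the pool is (8, 7, 3)
  run task-6 (needs (7, 0, 3), free (8, 7, 3)); after release of (1, 0, 0) the pool is (9, 7, 3)


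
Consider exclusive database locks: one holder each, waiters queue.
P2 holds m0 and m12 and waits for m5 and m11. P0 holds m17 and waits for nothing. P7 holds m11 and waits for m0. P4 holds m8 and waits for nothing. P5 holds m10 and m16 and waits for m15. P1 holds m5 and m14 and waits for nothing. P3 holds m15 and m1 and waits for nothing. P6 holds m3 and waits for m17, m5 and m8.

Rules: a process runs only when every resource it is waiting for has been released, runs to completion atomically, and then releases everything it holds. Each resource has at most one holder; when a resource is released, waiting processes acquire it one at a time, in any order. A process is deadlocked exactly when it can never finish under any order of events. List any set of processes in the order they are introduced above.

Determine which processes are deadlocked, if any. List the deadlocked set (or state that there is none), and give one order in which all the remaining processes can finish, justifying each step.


The deadlocked set is P2 and P7.
Key observation: the waits loop around P2 -> P7 -> P2 with no way out; no other process is dragged down with it.
One completion order for the rest: P1, P3, P4, P5, P0, P6.
Walking it through:
  P1 waits on nothing -> runs at once and releases m5 and m14
  P3 waits on nothing -> runs at once and releases m15 and m1
  P4 waits on nothing -> runs at once and releases m8
  run P5 (all its waits — m15 — are resolved); releases m10 and m16
  P0 waits on nothing -> runs at once and releases m17
  run P6 (all its waits — m17, m5 and m8 — are resolved); releases m3


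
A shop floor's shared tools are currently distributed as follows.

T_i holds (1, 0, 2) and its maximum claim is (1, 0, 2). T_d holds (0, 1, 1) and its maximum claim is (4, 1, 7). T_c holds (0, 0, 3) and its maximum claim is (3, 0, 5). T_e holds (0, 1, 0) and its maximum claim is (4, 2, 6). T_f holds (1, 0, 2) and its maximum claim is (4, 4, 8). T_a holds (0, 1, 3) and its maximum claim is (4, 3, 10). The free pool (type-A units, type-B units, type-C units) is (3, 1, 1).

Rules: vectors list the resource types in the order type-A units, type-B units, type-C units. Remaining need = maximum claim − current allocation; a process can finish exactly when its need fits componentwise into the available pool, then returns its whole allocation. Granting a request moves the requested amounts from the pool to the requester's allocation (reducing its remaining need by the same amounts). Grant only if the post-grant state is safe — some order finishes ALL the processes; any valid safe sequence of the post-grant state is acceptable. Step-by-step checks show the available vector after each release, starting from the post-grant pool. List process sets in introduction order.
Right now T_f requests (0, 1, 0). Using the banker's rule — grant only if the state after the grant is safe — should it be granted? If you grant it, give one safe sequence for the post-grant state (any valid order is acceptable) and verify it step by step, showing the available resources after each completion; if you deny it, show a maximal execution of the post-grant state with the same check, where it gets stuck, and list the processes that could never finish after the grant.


GRANT: granting preserves safety; a valid post-grant sequence is T_i, T_c, T_d, T_e, T_a, T_f.
Key observation: post-grant, (3, 0, 1) remains, and an order beginning with T_i completes everyone.
Step-by-step check of the post-grant state:
  pool = (3, 0, 1)
  T_i needs (0, 0, 0) <= (3, 0, 1) -> finishes; pool += (1, 0, 2) = (4, 0, 3)
  T_c needs (3, 0, 2) <= (4, 0, 3) -> finishes; pool += (0, 0, 3) = (4, 0, 6)
  T_d needs (4, 0, 6) <= (4, 0, 6) -> finishes; pool += (0, 1, 1) = (4, 1, 7)
  T_e needs (4, 1, 6) <= (4, 1, 7) -> finishes; pool += (0, 1, 0) = (4, 2, 7)
  T_a needs (4, 2, 7) <= (4, 2, 7) -> finishes; pool += (0, 1, 3) = (4, 3, 10)
  T_f needs (3, 3, 6) <= (4, 3, 10) -> finishes; pool += (1, 1, 2) = (5, 4, 12)


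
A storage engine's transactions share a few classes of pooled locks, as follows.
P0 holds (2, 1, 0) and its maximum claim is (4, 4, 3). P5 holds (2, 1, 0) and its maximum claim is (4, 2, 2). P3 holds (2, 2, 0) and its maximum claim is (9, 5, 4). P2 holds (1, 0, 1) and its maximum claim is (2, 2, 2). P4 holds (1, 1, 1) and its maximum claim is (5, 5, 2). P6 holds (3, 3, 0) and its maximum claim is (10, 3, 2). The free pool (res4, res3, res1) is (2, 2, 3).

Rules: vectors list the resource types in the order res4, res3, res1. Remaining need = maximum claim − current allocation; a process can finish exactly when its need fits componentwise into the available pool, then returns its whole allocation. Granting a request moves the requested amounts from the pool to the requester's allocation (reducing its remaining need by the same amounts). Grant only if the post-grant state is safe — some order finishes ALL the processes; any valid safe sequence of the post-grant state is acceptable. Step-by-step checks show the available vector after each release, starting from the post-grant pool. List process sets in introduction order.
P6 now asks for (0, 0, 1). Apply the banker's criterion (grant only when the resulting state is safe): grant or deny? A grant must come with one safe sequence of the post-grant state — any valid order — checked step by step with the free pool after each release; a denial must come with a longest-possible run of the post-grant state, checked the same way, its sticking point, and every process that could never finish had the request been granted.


GRANT: granting preserves safety; a valid post-grant sequence is P2, P5, P0, P4, P3, P6.
Key observation: post-grant, (2, 2, 2) remains, and an order beginning with P2 completes everyone.
Step-by-step check of the post-grant state:
  pool = (2, 2, 2)
  P2: need (1, 2, 1) fits (2, 2, 2); releases (1, 0, 1), pool now (3, 2, 3)
  P5: need (2, 1, 2) fits (3, 2, 3); releases (2, 1, 0), pool now (5, 3, 3)
  P0: need (2, 3, 3) fits (5, 3, 3); releases (2, 1, 0), pool now (7, 4, 3)
  P4: need (4, 4, 1) fits (7, 4, 3); releases (1, 1, 1), pool now (8, 5, 4)
  P3: need (7, 3, 4) fits (8, 5, 4); releases (2, 2, 0), pool now (10, 7, 4)
  P6: need (7, 0, 1) fits (10, 7, 4); releases (3, 3, 1), pool now (13, 10, 5)
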